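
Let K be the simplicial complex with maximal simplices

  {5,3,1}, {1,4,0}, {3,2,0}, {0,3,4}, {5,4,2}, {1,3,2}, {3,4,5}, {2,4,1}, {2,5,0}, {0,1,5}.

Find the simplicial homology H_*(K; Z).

K has 6 vertices, 15 edges, 10 triangles.
rank ∂_0 = 0, rank ∂_1 = 5 ⇒ b_0 = 6 − 0 − 5 = 1; all invariant factors of ∂_1 are 1 so no torsion. So H_0 = Z.
rank ∂_1 = 5, rank ∂_2 = 10 ⇒ b_1 = 15 − 5 − 10 = 0; ∂_2 has invariant factor(s) [2] giving torsion. So H_1 = Z/2.
rank ∂_2 = 10, rank ∂_3 = 0 ⇒ b_2 = 10 − 10 − 0 = 0. So H_2 = 0.

H_0 ≅ Z,  H_1 ≅ Z/2,  H_2 = 0.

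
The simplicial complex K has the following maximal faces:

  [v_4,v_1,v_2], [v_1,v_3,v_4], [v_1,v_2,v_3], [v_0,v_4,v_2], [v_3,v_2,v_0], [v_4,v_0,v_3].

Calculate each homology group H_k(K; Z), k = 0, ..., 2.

H_0 = Z,  H_1 = 0,  H_2 = Z.

Take the total order v_0 < v_1 < v_2 < v_3 < v_4 on the vertex set. Then K (dimension 2) consists of the simplices:

  0-simplices (5): [v_0], [v_1], [v_2], [v_3], [v_4]
  1-simplices (9): [v_0,v_2], [v_0,v_3], [v_0,v_4], [v_1,v_2], [v_1,v_3], [v_1,v_4], [v_2,v_3], [v_2,v_4], [v_3,v_4]
  2-simplices (6): [v_0,v_2,v_3], [v_0,v_2,v_4], [v_0,v_3,v_4], [v_1,v_2,v_3], [v_1,v_2,v_4], [v_1,v_3,v_4]

so the chain groups are C_0 ≅ Z^5, C_1 ≅ Z^9, C_2 ≅ Z^6.

∂_1: C_1 → C_0 sends each edge [p,q] (with p < q) to q − p. For instance
  ∂[v_2,v_4] = [v_4] − [v_2].
This gives a 5×9 integer matrix of rank 4; reducing to Smith normal form yields diagonal entries (1,1,1,1).

Boundary ∂_2: C_2 → C_1 maps a triangle to the signed sum of its edges. For instance
  ∂[v_1,v_2,v_4] = [v_2,v_4] − [v_1,v_4] + [v_1,v_2],
  ∂[v_1,v_2,v_3] = [v_2,v_3] − [v_1,v_3] + [v_1,v_2].
The resulting 9×6 matrix has rank 5, and its Smith normal form has invariant factors (1,1,1,1,1).

From H_k ≅ ker(∂_k) / im(∂_{k+1}) we obtain:

  H_0: rank C_0 − rank ∂_1 = 5 − 4 = 1, and the invariant factors of ∂_1 are all 1, so H_0 ≅ Z.
  H_1: rank ker ∂_1 − rank ∂_2 = (9 − 4) − 5 = 0, and the invariant factors of ∂_2 are all 1, so H_1 ≅ 0.
  H_2: rank ker ∂_2 − rank ∂_3 = (6 − 5) − 0 = 1, and there is no ∂_3, so H_2 ≅ Z.

As a check, the Euler characteristic is 5 − 9 + 6 = 2, which agrees with 1 − 0 + 1 = 2.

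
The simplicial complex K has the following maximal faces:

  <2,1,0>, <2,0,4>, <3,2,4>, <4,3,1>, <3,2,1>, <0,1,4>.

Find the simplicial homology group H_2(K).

Fix the vertex order 0 < 1 < 2 < 3 < 4 and write every simplex with vertices in increasing order. Then dim K = 2 and the simplices of K are:

  0-simplices (5): [0], [1], [2], [3], [4]
  1-simplices (9): [0,1], [0,2], [0,4], [1,2], [1,3], [1,4], [2,3], [2,4], [3,4]
  2-simplices (6): [0,1,2], [0,1,4], [0,2,4], [1,2,3], [1,3,4], [2,3,4]

so the chain groups are C_0 ≅ Z^5, C_1 ≅ Z^9, C_2 ≅ Z^6.

The boundary map ∂_1: C_1 → C_0 maps an edge to its endpoints' difference, ∂[p,q] = q − p. For instance
  ∂[3,4] = [4] − [3].
This gives a 5×9 integer matrix of rank 4; reducing to Smith normal form yields diagonal entries (1,1,1,1).

Boundary ∂_2: C_2 → C_1 acts by ∂[p,q,r] = [q,r] − [p,r] + [p,q]. For instance
  ∂[1,3,4] = [3,4] − [1,4] + [1,3],
  ∂[1,2,3] = [2,3] − [1,3] + [1,2].
The resulting 9×6 matrix has rank 5, and its Smith normal form has invariant factors (1,1,1,1,1).

Reading off H_k = ker ∂_k / im ∂_{k+1}:

  H_2: rank ker ∂_2 − rank ∂_3 = (6 − 5) − 0 = 1, and there is no ∂_3, so H_2 ≅ Z.

(K is a triangulation of the 2-sphere S^2.)

H_2 = Z.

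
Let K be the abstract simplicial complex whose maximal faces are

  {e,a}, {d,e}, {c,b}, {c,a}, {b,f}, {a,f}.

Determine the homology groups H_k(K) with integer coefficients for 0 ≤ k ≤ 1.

Take the total order a < b < c < d < e < f on the vertex set. Then K (dimension 1) consists of the simplices:

  0-simplices (6): a, b, c, d, e, f
  1-simplices (6): ac, ae, af, bc, bf, de

giving chain groups C_0 ≅ Z^6, C_1 ≅ Z^6.

Boundary ∂_1: C_1 → C_0 maps an edge to its endpoints' difference, ∂[p,q] = q − p. For instance
  ∂af = f − a.
The 6×6 boundary matrix has rank 5 and Smith normal form diag(1,1,1,1,1).

From H_k ≅ ker(∂_k) / im(∂_{k+1}) we obtain:

  H_0: rank C_0 − rank ∂_1 = 6 − 5 = 1, and the invariant factors of ∂_1 are all 1, so H_0 = Z.
  H_1: rank ker ∂_1 − rank ∂_2 = (6 − 5) − 0 = 1, and there is no ∂_2, so H_1 = Z.

As a check, the Euler characteristic is 6 − 6 = 0, which agrees with 1 − 1 = 0.

H_0 ≅ Z,  H_1 ≅ Z.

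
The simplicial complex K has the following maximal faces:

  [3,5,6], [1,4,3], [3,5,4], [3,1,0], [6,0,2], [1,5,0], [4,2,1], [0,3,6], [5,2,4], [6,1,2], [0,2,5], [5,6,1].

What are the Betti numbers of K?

We work with the vertex ordering 0 < 1 < 2 < 3 < 4 < 5 < 6. The simplices of K, each written with vertices in increasing order, are:

  0-simplices (7): [0], [1], [2], [3], [4], [5], [6]
  1-simplices (18): [0,1], [0,2], [0,3], [0,5], [0,6], [1,2], [1,3], [1,4], [1,5], [1,6], [2,4], [2,5], [2,6], [3,4], [3,5], [3,6], [4,5], [5,6]
  2-simplices (12): [0,1,3], [0,1,5], [0,2,5], [0,2,6], [0,3,6], [1,2,4], [1,2,6], [1,3,4], [1,5,6], [2,4,5], [3,4,5], [3,5,6]

so the chain groups are C_0 ≅ Z^7, C_1 ≅ Z^18, C_2 ≅ Z^12.

∂_1: C_1 → C_0 is given by ∂[p,q] = [q] − [p].
As a 7×18 matrix over Z this has rank 6, with invariant factors (1,1,1,1,1,1).

∂_2: C_2 → C_1 maps a triangle to the signed sum of its edges. For instance
  ∂[0,1,3] = [1,3] − [0,3] + [0,1],
  ∂[1,3,4] = [3,4] − [1,4] + [1,3].
This gives a 18×12 integer matrix of rank 12; reducing to Smith normal form yields diagonal entries (1,1,1,1,1,1,1,1,1,1,1,2).

From H_k ≅ ker(∂_k) / im(∂_{k+1}) we obtain:

  H_0: rank C_0 − rank ∂_1 = 7 − 6 = 1, and the invariant factors of ∂_1 are all 1, so H_0 ≅ Z.
  H_1: rank ker ∂_1 − rank ∂_2 = (18 − 6) − 12 = 0, and ∂_2 has invariant factor 2 > 1, so H_1 ≅ Z/2Z.
  H_2: rank ker ∂_2 − rank ∂_3 = (12 − 12) − 0 = 0, and there is no ∂_3, so H_2 ≅ 0.

Hence the Betti numbers are b_0 = 1, b_1 = 0, b_2 = 0.

b_0 = 1, b_1 = 0, b_2 = 0.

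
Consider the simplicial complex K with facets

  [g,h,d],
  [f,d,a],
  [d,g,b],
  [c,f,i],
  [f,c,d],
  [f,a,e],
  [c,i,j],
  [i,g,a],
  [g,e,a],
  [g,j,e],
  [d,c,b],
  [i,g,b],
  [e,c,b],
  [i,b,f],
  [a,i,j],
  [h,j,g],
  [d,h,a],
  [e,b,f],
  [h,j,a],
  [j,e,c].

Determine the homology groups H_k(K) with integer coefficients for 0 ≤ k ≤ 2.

Fix the vertex order a < b < c < d < e < f < g < h < i < j and write every simplex with vertices in increasing order. Then dim K = 2 and the simplices of K are:

  0-simplices (10): a, b, c, d, e, f, g, h, i, j
  1-simplices (30): ad, ae, af, ag, ah, ai, aj, bc, bd, be, bf, bg, bi, cd, ce, cf, ci, cj, df, dg, dh, ef, eg, ej, fi, gh, gi, gj, hj, ij
  2-simplices (20): adf, adh, aef, aeg, agi, ahj, aij, bcd, bce, bdg, bef, bfi, bgi, cdf, cej, cfi, cij, dgh, egj, ghj

Hence C_0 ≅ Z^10, C_1 ≅ Z^30, C_2 ≅ Z^20.

Boundary ∂_1: C_1 → C_0 maps an edge to its endpoints' difference, ∂[p,q] = q − p.
This gives a 10×30 integer matrix of rank 9; reducing to Smith normal form yields diagonal entries (1,1,1,1,1,1,1,1,1).

∂_2: C_2 → C_1 acts by ∂[p,q,r] = [q,r] − [p,r] + [p,q]. For instance
  ∂aij = ij − aj + ai,
  ∂cej = ej − cj + ce.
As a 30×20 matrix over Z this has rank 20, with invariant factors (1,1,1,1,1,1,1,1,1,1,1,1,1,1,1,1,1,1,1,2).

From H_k ≅ ker(∂_k) / im(∂_{k+1}) we obtain:

  H_0: rank C_0 − rank ∂_1 = 10 − 9 = 1, and the invariant factors of ∂_1 are all 1, so H_0 = Z.
  H_1: rank ker ∂_1 − rank ∂_2 = (30 − 9) − 20 = 1, and ∂_2 has invariant factor 2 > 1, so H_1 = Z × Z/2.
  H_2: rank ker ∂_2 − rank ∂_3 = (20 − 20) − 0 = 0, and there is no ∂_3, so H_2 = 0.

H_0 = Z,  H_1 = Z × Z/2,  H_2 = 0.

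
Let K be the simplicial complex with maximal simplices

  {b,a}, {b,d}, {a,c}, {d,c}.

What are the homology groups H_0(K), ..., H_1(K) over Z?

H_0 = Z,  H_1 = Z.

Fix the vertex order a < b < c < d and write every simplex with vertices in increasing order. Then dim K = 1 and the simplices of K are:

  0-simplices (4): a, b, c, d
  1-simplices (4): ab, ac, bd, cd

so the chain groups are C_0 ≅ Z^4, C_1 ≅ Z^4.

The boundary map ∂_1: C_1 → C_0 maps an edge to its endpoints' difference, ∂[p,q] = q − p. For instance
  ∂ac = c − a.
This gives a 4×4 integer matrix of rank 3; reducing to Smith normal form yields diagonal entries (1,1,1).

From H_k ≅ ker(∂_k) / im(∂_{k+1}) we obtain:

  H_0: rank C_0 − rank ∂_1 = 4 − 3 = 1, and the invariant factors of ∂_1 are all 1, so H_0 ≅ Z.
  H_1: rank ker ∂_1 − rank ∂_2 = (4 − 3) − 0 = 1, and there is no ∂_2, so H_1 ≅ Z.

As a check, the Euler characteristic is 4 − 4 = 0, which agrees with 1 − 1 = 0.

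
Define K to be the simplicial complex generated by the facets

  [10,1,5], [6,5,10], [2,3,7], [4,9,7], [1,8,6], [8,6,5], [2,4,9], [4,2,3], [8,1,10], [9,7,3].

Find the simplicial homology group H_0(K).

K has 10 vertices, 20 edges, 10 triangles.
rank ∂_0 = 0, rank ∂_1 = 8 ⇒ b_0 = 10 − 0 − 8 = 2; all invariant factors of ∂_1 are 1 so no torsion. So H_0 ≅ Z^2.

H_0 = Z^2.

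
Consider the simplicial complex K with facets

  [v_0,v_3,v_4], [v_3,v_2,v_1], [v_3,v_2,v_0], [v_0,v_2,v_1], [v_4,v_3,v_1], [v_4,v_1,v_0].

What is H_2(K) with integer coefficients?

Fix the vertex order v_0 < v_1 < v_2 < v_3 < v_4 and write every simplex with vertices in increasing order. Then dim K = 2 and the simplices of K are:

  0-simplices (5): [v_0], [v_1], [v_2], [v_3], [v_4]
  1-simplices (9): [v_0,v_1], [v_0,v_2], [v_0,v_3], [v_0,v_4], [v_1,v_2], [v_1,v_3], [v_1,v_4], [v_2,v_3], [v_3,v_4]
  2-simplices (6): [v_0,v_1,v_2], [v_0,v_1,v_4], [v_0,v_2,v_3], [v_0,v_3,v_4], [v_1,v_2,v_3], [v_1,v_3,v_4]

Hence C_0 ≅ Z^5, C_1 ≅ Z^9, C_2 ≅ Z^6.

∂_1: C_1 → C_0 sends each edge [p,q] (with p < q) to q − p. For instance
  ∂[v_1,v_4] = [v_4] − [v_1].
This gives a 5×9 integer matrix of rank 4; reducing to Smith normal form yields diagonal entries (1,1,1,1).

∂_2: C_2 → C_1 acts by ∂[p,q,r] = [q,r] − [p,r] + [p,q]. For instance
  ∂[v_0,v_3,v_4] = [v_3,v_4] − [v_0,v_4] + [v_0,v_3],
  ∂[v_0,v_1,v_2] = [v_1,v_2] − [v_0,v_2] + [v_0,v_1].
The 9×6 boundary matrix has rank 5 and Smith normal form diag(1,1,1,1,1).

Reading off H_k = ker ∂_k / im ∂_{k+1}:

  H_2: rank ker ∂_2 − rank ∂_3 = (6 − 5) − 0 = 1, and there is no ∂_3, so H_2 = Z.

(K is a triangulation of the 2-sphere S^2.)

H_2 ≅ Z.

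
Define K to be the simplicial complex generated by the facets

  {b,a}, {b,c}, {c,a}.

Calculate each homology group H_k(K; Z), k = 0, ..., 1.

K has 3 vertices, 3 edges.
rank ∂_0 = 0, rank ∂_1 = 2 ⇒ b_0 = 3 − 0 − 2 = 1; all invariant factors of ∂_1 are 1 so no torsion. So H_0 = Z.
rank ∂_1 = 2, rank ∂_2 = 0 ⇒ b_1 = 3 − 2 − 0 = 1. So H_1 = Z.

H_0 = Z,  H_1 = Z.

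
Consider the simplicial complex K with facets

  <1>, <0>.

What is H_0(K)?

We work with the vertex ordering 0 < 1. The simplices of K, each written with vertices in increasing order, are:

  0-simplices (2): [0], [1]

so the chain groups are C_0 ≅ Z^2.

Reading off H_k = ker ∂_k / im ∂_{k+1}:

  H_0: rank C_0 − rank ∂_1 = 2 − 0 = 2, and there is no ∂_1, so H_0 = Z^2.

(K is a triangulation of a set of 2 points.)

H_0 = Z^2.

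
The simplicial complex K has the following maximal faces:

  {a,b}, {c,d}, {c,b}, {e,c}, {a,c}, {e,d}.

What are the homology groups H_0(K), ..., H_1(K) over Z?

H_0 ≅ Z,  H_1 ≅ Z^2.

Take the total order a < b < c < d < e on the vertex set. Then K (dimension 1) consists of the simplices:

  0-simplices (5): a, b, c, d, e
  1-simplices (6): ab, ac, bc, cd, ce, de

giving chain groups C_0 ≅ Z^5, C_1 ≅ Z^6.

∂_1: C_1 → C_0 is given by ∂[p,q] = [q] − [p]. For instance
  ∂ce = e − c.
The 5×6 boundary matrix has rank 4 and Smith normal form diag(1,1,1,1).

Now H_k = ker ∂_k / im ∂_{k+1}, so:

  H_0: rank C_0 − rank ∂_1 = 5 − 4 = 1, and the invariant factors of ∂_1 are all 1, so H_0 = Z.
  H_1: rank ker ∂_1 − rank ∂_2 = (6 − 4) − 0 = 2, and there is no ∂_2, so H_1 = Z^2.

(K is a triangulation of a wedge of 2 circles.)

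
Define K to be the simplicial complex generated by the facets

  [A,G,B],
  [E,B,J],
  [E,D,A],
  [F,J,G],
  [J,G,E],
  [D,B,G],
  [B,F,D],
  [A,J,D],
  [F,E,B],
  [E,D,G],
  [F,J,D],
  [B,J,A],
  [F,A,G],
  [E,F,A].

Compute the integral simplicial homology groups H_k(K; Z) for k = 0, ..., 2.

H_0 ≅ Z,  H_1 ≅ Z^2,  H_2 ≅ Z.

Order the vertices as A < B < D < E < F < G < J. Listing each simplex with vertices in this order, K has dimension 2 with simplices:

  0-simplices (7): A, B, D, E, F, G, J
  1-simplices (21): AB, AD, AE, AF, AG, AJ, BD, BE, BF, BG, BJ, DE, DF, DG, DJ, EF, EG, EJ, FG, FJ, GJ
  2-simplices (14): ABG, ABJ, ADE, ADJ, AEF, AFG, BDF, BDG, BEF, BEJ, DEG, DFJ, EGJ, FGJ

giving chain groups C_0 ≅ Z^7, C_1 ≅ Z^21, C_2 ≅ Z^14.

The boundary map ∂_1: C_1 → C_0 maps an edge to its endpoints' difference, ∂[p,q] = q − p.
As a 7×21 matrix over Z this has rank 6, with invariant factors (1,1,1,1,1,1).

The boundary map ∂_2: C_2 → C_1 maps a triangle to the signed sum of its edges. For instance
  ∂AFG = FG − AG + AF,
  ∂BDG = DG − BG + BD.
This gives a 21×14 integer matrix of rank 13; reducing to Smith normal form yields diagonal entries (1,1,1,1,1,1,1,1,1,1,1,1,1).

Reading off H_k = ker ∂_k / im ∂_{k+1}:

  H_0: rank C_0 − rank ∂_1 = 7 − 6 = 1, and the invariant factors of ∂_1 are all 1, so H_0 = Z.
  H_1: rank ker ∂_1 − rank ∂_2 = (21 − 6) − 13 = 2, and the invariant factors of ∂_2 are all 1, so H_1 = Z^2.
  H_2: rank ker ∂_2 − rank ∂_3 = (14 − 13) − 0 = 1, and there is no ∂_3, so H_2 = Z.

As a check, the Euler characteristic is 7 − 21 + 14 = 0, which agrees with 1 − 2 + 1 = 0.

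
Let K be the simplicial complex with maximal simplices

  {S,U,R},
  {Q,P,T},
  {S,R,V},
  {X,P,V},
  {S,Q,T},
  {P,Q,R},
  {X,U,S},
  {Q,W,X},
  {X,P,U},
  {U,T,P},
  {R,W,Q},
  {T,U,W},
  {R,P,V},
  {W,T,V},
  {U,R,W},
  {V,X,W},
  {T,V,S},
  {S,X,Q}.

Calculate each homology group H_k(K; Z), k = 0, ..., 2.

Fix the vertex order P < Q < R < S < T < U < V < W < X and write every simplex with vertices in increasing order. Then dim K = 2 and the simplices of K are:

  0-simplices (9): P, Q, R, S, T, U, V, W, X
  1-simplices (27): PQ, PR, PT, PU, PV, PX, QR, QS, QT, QW, QX, RS, RU, RV, RW, ST, SU, SV, SX, TU, TV, TW, UW, UX, VW, VX, WX
  2-simplices (18): PQR, PQT, PRV, PTU, PUX, PVX, QRW, QST, QSX, QWX, RSU, RSV, RUW, STV, SUX, TUW, TVW, VWX

so the chain groups are C_0 ≅ Z^9, C_1 ≅ Z^27, C_2 ≅ Z^18.

∂_1: C_1 → C_0 maps an edge to its endpoints' difference, ∂[p,q] = q − p.
The resulting 9×27 matrix has rank 8, and its Smith normal form has invariant factors (1,1,1,1,1,1,1,1).

∂_2: C_2 → C_1 sends each 2-simplex [p,q,r] to [q,r] − [p,r] + [p,q]. For instance
  ∂RSU = SU − RU + RS,
  ∂PQT = QT − PT + PQ.
As a 27×18 matrix over Z this has rank 17, with invariant factors (1,1,1,1,1,1,1,1,1,1,1,1,1,1,1,1,1).

Reading off H_k = ker ∂_k / im ∂_{k+1}:

  H_0: rank C_0 − rank ∂_1 = 9 − 8 = 1, and the invariant factors of ∂_1 are all 1, so H_0 ≅ Z.
  H_1: rank ker ∂_1 − rank ∂_2 = (27 − 8) − 17 = 2, and the invariant factors of ∂_2 are all 1, so H_1 ≅ Z^2.
  H_2: rank ker ∂_2 − rank ∂_3 = (18 − 17) − 0 = 1, and there is no ∂_3, so H_2 ≅ Z.

H_0 ≅ Z,  H_1 ≅ Z^2,  H_2 ≅ Z.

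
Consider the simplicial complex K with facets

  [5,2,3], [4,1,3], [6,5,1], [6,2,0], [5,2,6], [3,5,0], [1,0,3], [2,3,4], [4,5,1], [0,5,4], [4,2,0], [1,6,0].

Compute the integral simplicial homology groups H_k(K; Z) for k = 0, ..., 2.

We work with the vertex ordering 0 < 1 < 2 < 3 < 4 < 5 < 6. The simplices of K, each written with vertices in increasing order, are:

  0-simplices (7): [0], [1], [2], [3], [4], [5], [6]
  1-simplices (18): [0,1], [0,2], [0,3], [0,4], [0,5], [0,6], [1,3], [1,4], [1,5], [1,6], [2,3], [2,4], [2,5], [2,6], [3,4], [3,5], [4,5], [5,6]
  2-simplices (12): [0,1,3], [0,1,6], [0,2,4], [0,2,6], [0,3,5], [0,4,5], [1,3,4], [1,4,5], [1,5,6], [2,3,4], [2,3,5], [2,5,6]

Hence C_0 ≅ Z^7, C_1 ≅ Z^18, C_2 ≅ Z^12.

The boundary map ∂_1: C_1 → C_0 maps an edge to its endpoints' difference, ∂[p,q] = q − p.
This gives a 7×18 integer matrix of rank 6; reducing to Smith normal form yields diagonal entries (1,1,1,1,1,1).

The boundary map ∂_2: C_2 → C_1 sends each 2-simplex [p,q,r] to [q,r] − [p,r] + [p,q]. For instance
  ∂[0,2,6] = [2,6] − [0,6] + [0,2],
  ∂[1,3,4] = [3,4] − [1,4] + [1,3].
As a 18×12 matrix over Z this has rank 12, with invariant factors (1,1,1,1,1,1,1,1,1,1,1,2).

Reading off H_k = ker ∂_k / im ∂_{k+1}:

  H_0: rank C_0 − rank ∂_1 = 7 − 6 = 1, and the invariant factors of ∂_1 are all 1, so H_0 = Z.
  H_1: rank ker ∂_1 − rank ∂_2 = (18 − 6) − 12 = 0, and ∂_2 has invariant factor 2 > 1, so H_1 = Z/2.
  H_2: rank ker ∂_2 − rank ∂_3 = (12 − 12) − 0 = 0, and there is no ∂_3, so H_2 = 0.

As a check, the Euler characteristic is 7 − 18 + 12 = 1, which agrees with 1 − 0 + 0 = 1.
(K is a triangulation of the real projective plane RP^2.)

H_0 = Z,  H_1 = Z/2,  H_2 = 0.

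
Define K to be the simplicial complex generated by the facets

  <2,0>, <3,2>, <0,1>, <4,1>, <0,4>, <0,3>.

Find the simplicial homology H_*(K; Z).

Fix the vertex order 0 < 1 < 2 < 3 < 4 and write every simplex with vertices in increasing order. Then dim K = 1 and the simplices of K are:

  0-simplices (5): [0], [1], [2], [3], [4]
  1-simplices (6): [0,1], [0,2], [0,3], [0,4], [1,4], [2,3]

Hence C_0 ≅ Z^5, C_1 ≅ Z^6.

∂_1: C_1 → C_0 is given by ∂[p,q] = [q] − [p]. For instance
  ∂[0,4] = [4] − [0].
The 5×6 boundary matrix has rank 4 and Smith normal form diag(1,1,1,1).

Computing H_k = (kernel of ∂_k) / (image of ∂_{k+1}):

  H_0: rank C_0 − rank ∂_1 = 5 − 4 = 1, and the invariant factors of ∂_1 are all 1, so H_0 ≅ Z.
  H_1: rank ker ∂_1 − rank ∂_2 = (6 − 4) − 0 = 2, and there is no ∂_2, so H_1 ≅ Z^2.

As a check, the Euler characteristic is 5 − 6 = -1, which agrees with 1 − 2 = -1.

H_0 = Z,  H_1 = Z^2.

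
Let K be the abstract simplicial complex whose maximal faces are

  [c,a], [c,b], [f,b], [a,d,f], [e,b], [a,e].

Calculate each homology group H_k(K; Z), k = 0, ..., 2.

H_0 = Z,  H_1 = Z^2,  H_2 = 0.

Fix the vertex order a < b < c < d < e < f and write every simplex with vertices in increasing order. Then dim K = 2 and the simplices of K are:

  0-simplices (6): a, b, c, d, e, f
  1-simplices (8): ac, ad, ae, af, bc, be, bf, df
  2-simplices (1): adf

so the chain groups are C_0 ≅ Z^6, C_1 ≅ Z^8, C_2 ≅ Z^1.

Boundary ∂_1: C_1 → C_0 sends each edge [p,q] (with p < q) to q − p.
As a 6×8 matrix over Z this has rank 5, with invariant factors (1,1,1,1,1).

∂_2: C_2 → C_1 maps a triangle to the signed sum of its edges. For instance
  ∂adf = df − af + ad.
As a 8×1 matrix over Z this has rank 1, with invariant factors (1).

Now H_k = ker ∂_k / im ∂_{k+1}, so:

  H_0: rank C_0 − rank ∂_1 = 6 − 5 = 1, and the invariant factors of ∂_1 are all 1, so H_0 = Z.
  H_1: rank ker ∂_1 − rank ∂_2 = (8 − 5) − 1 = 2, and the invariant factors of ∂_2 are all 1, so H_1 = Z^2.
  H_2: rank ker ∂_2 − rank ∂_3 = (1 − 1) − 0 = 0, and there is no ∂_3, so H_2 = 0.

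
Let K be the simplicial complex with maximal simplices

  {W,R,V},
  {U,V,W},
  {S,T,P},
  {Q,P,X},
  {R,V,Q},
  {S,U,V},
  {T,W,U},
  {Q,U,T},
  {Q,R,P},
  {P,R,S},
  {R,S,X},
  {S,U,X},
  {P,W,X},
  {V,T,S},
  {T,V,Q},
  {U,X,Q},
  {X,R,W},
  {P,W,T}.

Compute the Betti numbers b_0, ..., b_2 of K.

b_0 = 1, b_1 = 1, b_2 = 0.

Take the total order P < Q < R < S < T < U < V < W < X on the vertex set. Then K (dimension 2) consists of the simplices:

  0-simplices (9): P, Q, R, S, T, U, V, W, X
  1-simplices (27): PQ, PR, PS, PT, PW, PX, QR, QT, QU, QV, QX, RS, RV, RW, RX, ST, SU, SV, SX, TU, TV, TW, UV, UW, UX, VW, WX
  2-simplices (18): PQR, PQX, PRS, PST, PTW, PWX, QRV, QTU, QTV, QUX, RSX, RVW, RWX, STV, SUV, SUX, TUW, UVW

so the chain groups are C_0 ≅ Z^9, C_1 ≅ Z^27, C_2 ≅ Z^18.

Boundary ∂_1: C_1 → C_0 maps an edge to its endpoints' difference, ∂[p,q] = q − p. For instance
  ∂QR = R − Q.
The 9×27 boundary matrix has rank 8 and Smith normal form diag(1,1,1,1,1,1,1,1).

The boundary map ∂_2: C_2 → C_1 acts by ∂[p,q,r] = [q,r] − [p,r] + [p,q]. For instance
  ∂UVW = VW − UW + UV,
  ∂QUX = UX − QX + QU.
As a 27×18 matrix over Z this has rank 18, with invariant factors (1,1,1,1,1,1,1,1,1,1,1,1,1,1,1,1,1,2).

Now H_k = ker ∂_k / im ∂_{k+1}, so:

  H_0: rank C_0 − rank ∂_1 = 9 − 8 = 1, and the invariant factors of ∂_1 are all 1, so H_0 ≅ Z.
  H_1: rank ker ∂_1 − rank ∂_2 = (27 − 8) − 18 = 1, and ∂_2 has invariant factor 2 > 1, so H_1 ≅ Z ⊕ Z_2.
  H_2: rank ker ∂_2 − rank ∂_3 = (18 − 18) − 0 = 0, and there is no ∂_3, so H_2 ≅ 0.

As a check, the Euler characteristic is 9 − 27 + 18 = 0, which agrees with 1 − 1 + 0 = 0.

Hence the Betti numbers are b_0 = 1, b_1 = 1, b_2 = 0.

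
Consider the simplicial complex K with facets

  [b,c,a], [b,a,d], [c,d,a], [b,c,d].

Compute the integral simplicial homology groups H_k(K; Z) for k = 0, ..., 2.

H_0 = Z,  H_1 = 0,  H_2 = Z.

K has 4 vertices, 6 edges, 4 triangles.
rank ∂_0 = 0, rank ∂_1 = 3 ⇒ b_0 = 4 − 0 − 3 = 1; all invariant factors of ∂_1 are 1 so no torsion. So H_0 ≅ Z.
rank ∂_1 = 3, rank ∂_2 = 3 ⇒ b_1 = 6 − 3 − 3 = 0; all invariant factors of ∂_2 are 1 so no torsion. So H_1 ≅ 0.
rank ∂_2 = 3, rank ∂_3 = 0 ⇒ b_2 = 4 − 3 − 0 = 1. So H_2 ≅ Z.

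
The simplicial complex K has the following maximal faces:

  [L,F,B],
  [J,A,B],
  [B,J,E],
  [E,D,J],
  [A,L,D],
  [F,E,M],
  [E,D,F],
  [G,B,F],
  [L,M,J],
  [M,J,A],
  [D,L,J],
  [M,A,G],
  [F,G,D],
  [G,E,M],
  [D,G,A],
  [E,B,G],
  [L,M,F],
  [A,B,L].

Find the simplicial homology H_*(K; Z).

Order the vertices as A < B < D < E < F < G < J < L < M. Listing each simplex with vertices in this order, K has dimension 2 with simplices:

  0-simplices (9): A, B, D, E, F, G, J, L, M
  1-simplices (27): AB, AD, AG, AJ, AL, AM, BE, BF, BG, BJ, BL, DE, DF, DG, DJ, DL, EF, EG, EJ, EM, FG, FL, FM, GM, JL, JM, LM
  2-simplices (18): ABJ, ABL, ADG, ADL, AGM, AJM, BEG, BEJ, BFG, BFL, DEF, DEJ, DFG, DJL, EFM, EGM, FLM, JLM

so the chain groups are C_0 ≅ Z^9, C_1 ≅ Z^27, C_2 ≅ Z^18.

∂_1: C_1 → C_0 maps an edge to its endpoints' difference, ∂[p,q] = q − p.
The 9×27 boundary matrix has rank 8 and Smith normal form diag(1,1,1,1,1,1,1,1).

The boundary map ∂_2: C_2 → C_1 acts by ∂[p,q,r] = [q,r] − [p,r] + [p,q]. For instance
  ∂DEJ = EJ − DJ + DE,
  ∂AJM = JM − AM + AJ.
As a 27×18 matrix over Z this has rank 18, with invariant factors (1,1,1,1,1,1,1,1,1,1,1,1,1,1,1,1,1,2).

Computing H_k = (kernel of ∂_k) / (image of ∂_{k+1}):

  H_0: rank C_0 − rank ∂_1 = 9 − 8 = 1, and the invariant factors of ∂_1 are all 1, so H_0 = Z.
  H_1: rank ker ∂_1 − rank ∂_2 = (27 − 8) − 18 = 1, and ∂_2 has invariant factor 2 > 1, so H_1 = Z ⊕ Z/2Z.
  H_2: rank ker ∂_2 − rank ∂_3 = (18 − 18) − 0 = 0, and there is no ∂_3, so H_2 = 0.

As a check, the Euler characteristic is 9 − 27 + 18 = 0, which agrees with 1 − 1 + 0 = 0.

H_0 = Z,  H_1 = Z ⊕ Z/2Z,  H_2 = 0.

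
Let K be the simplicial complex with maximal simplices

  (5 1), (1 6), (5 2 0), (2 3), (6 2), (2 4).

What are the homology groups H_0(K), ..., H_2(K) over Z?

H_0 = Z,  H_1 = Z,  H_2 = 0.

Order the vertices as 0 < 1 < 2 < 3 < 4 < 5 < 6. Listing each simplex with vertices in this order, K has dimension 2 with simplices:

  0-simplices (7): [0], [1], [2], [3], [4], [5], [6]
  1-simplices (8): [0,2], [0,5], [1,5], [1,6], [2,3], [2,4], [2,5], [2,6]
  2-simplices (1): [0,2,5]

so the chain groups are C_0 ≅ Z^7, C_1 ≅ Z^8, C_2 ≅ Z^1.

∂_1: C_1 → C_0 maps an edge to its endpoints' difference, ∂[p,q] = q − p. For instance
  ∂[1,6] = [6] − [1].
As a 7×8 matrix over Z this has rank 6, with invariant factors (1,1,1,1,1,1).

The boundary map ∂_2: C_2 → C_1 maps a triangle to the signed sum of its edges. For instance
  ∂[0,2,5] = [2,5] − [0,5] + [0,2].
The resulting 8×1 matrix has rank 1, and its Smith normal form has invariant factors (1).

Now H_k = ker ∂_k / im ∂_{k+1}, so:

  H_0: rank C_0 − rank ∂_1 = 7 − 6 = 1, and the invariant factors of ∂_1 are all 1, so H_0 = Z.
  H_1: rank ker ∂_1 − rank ∂_2 = (8 − 6) − 1 = 1, and the invariant factors of ∂_2 are all 1, so H_1 = Z.
  H_2: rank ker ∂_2 − rank ∂_3 = (1 − 1) − 0 = 0, and there is no ∂_3, so H_2 = 0.

As a check, the Euler characteristic is 7 − 8 + 1 = 0, which agrees with 1 − 1 + 0 = 0.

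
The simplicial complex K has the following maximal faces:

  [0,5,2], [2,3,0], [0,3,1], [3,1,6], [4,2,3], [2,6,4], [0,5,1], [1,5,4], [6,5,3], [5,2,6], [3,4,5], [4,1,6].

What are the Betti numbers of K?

b_0 = 1, b_1 = 0, b_2 = 0.

Take the total order 0 < 1 < 2 < 3 < 4 < 5 < 6 on the vertex set. Then K (dimension 2) consists of the simplices:

  0-simplices (7): [0], [1], [2], [3], [4], [5], [6]
  1-simplices (18): [0,1], [0,2], [0,3], [0,5], [1,3], [1,4], [1,5], [1,6], [2,3], [2,4], [2,5], [2,6], [3,4], [3,5], [3,6], [4,5], [4,6], [5,6]
  2-simplices (12): [0,1,3], [0,1,5], [0,2,3], [0,2,5], [1,3,6], [1,4,5], [1,4,6], [2,3,4], [2,4,6], [2,5,6], [3,4,5], [3,5,6]

giving chain groups C_0 ≅ Z^7, C_1 ≅ Z^18, C_2 ≅ Z^12.

Boundary ∂_1: C_1 → C_0 maps an edge to its endpoints' difference, ∂[p,q] = q − p. For instance
  ∂[0,3] = [3] − [0].
The resulting 7×18 matrix has rank 6, and its Smith normal form has invariant factors (1,1,1,1,1,1).

∂_2: C_2 → C_1 sends each 2-simplex [p,q,r] to [q,r] − [p,r] + [p,q]. For instance
  ∂[0,2,5] = [2,5] − [0,5] + [0,2],
  ∂[0,1,5] = [1,5] − [0,5] + [0,1].
As a 18×12 matrix over Z this has rank 12, with invariant factors (1,1,1,1,1,1,1,1,1,1,1,2).

Reading off H_k = ker ∂_k / im ∂_{k+1}:

  H_0: rank C_0 − rank ∂_1 = 7 − 6 = 1, and the invariant factors of ∂_1 are all 1, so H_0 = Z.
  H_1: rank ker ∂_1 − rank ∂_2 = (18 − 6) − 12 = 0, and ∂_2 has invariant factor 2 > 1, so H_1 = Z_2.
  H_2: rank ker ∂_2 − rank ∂_3 = (12 − 12) − 0 = 0, and there is no ∂_3, so H_2 = 0.

As a check, the Euler characteristic is 7 − 18 + 12 = 1, which agrees with 1 − 0 + 0 = 1.

Hence the Betti numbers are b_0 = 1, b_1 = 0, b_2 = 0.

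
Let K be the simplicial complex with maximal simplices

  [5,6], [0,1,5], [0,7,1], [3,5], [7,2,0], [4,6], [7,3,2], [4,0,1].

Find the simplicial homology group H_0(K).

Fix the vertex order 0 < 1 < 2 < 3 < 4 < 5 < 6 < 7 and write every simplex with vertices in increasing order. Then dim K = 2 and the simplices of K are:

  0-simplices (8): [0], [1], [2], [3], [4], [5], [6], [7]
  1-simplices (14): [0,1], [0,2], [0,4], [0,5], [0,7], [1,4], [1,5], [1,7], [2,3], [2,7], [3,5], [3,7], [4,6], [5,6]
  2-simplices (5): [0,1,4], [0,1,5], [0,1,7], [0,2,7], [2,3,7]

giving chain groups C_0 ≅ Z^8, C_1 ≅ Z^14, C_2 ≅ Z^5.

∂_1: C_1 → C_0 is given by ∂[p,q] = [q] − [p].
The 8×14 boundary matrix has rank 7 and Smith normal form diag(1,1,1,1,1,1,1).

The boundary map ∂_2: C_2 → C_1 acts by ∂[p,q,r] = [q,r] − [p,r] + [p,q]. For instance
  ∂[0,1,7] = [1,7] − [0,7] + [0,1],
  ∂[0,1,5] = [1,5] − [0,5] + [0,1].
The resulting 14×5 matrix has rank 5, and its Smith normal form has invariant factors (1,1,1,1,1).

Now H_k = ker ∂_k / im ∂_{k+1}, so:

  H_0: rank C_0 − rank ∂_1 = 8 − 7 = 1, and the invariant factors of ∂_1 are all 1, so H_0 = Z.

H_0 ≅ Z.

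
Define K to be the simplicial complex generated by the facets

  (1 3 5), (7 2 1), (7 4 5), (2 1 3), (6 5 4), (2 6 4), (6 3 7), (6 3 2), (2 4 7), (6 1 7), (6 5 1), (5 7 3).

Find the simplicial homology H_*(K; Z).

H_0 ≅ Z,  H_1 ≅ Z/2,  H_2 = 0.

Fix the vertex order 1 < 2 < 3 < 4 < 5 < 6 < 7 and write every simplex with vertices in increasing order. Then dim K = 2 and the simplices of K are:

  0-simplices (7): [1], [2], [3], [4], [5], [6], [7]
  1-simplices (18): [1,2], [1,3], [1,5], [1,6], [1,7], [2,3], [2,4], [2,6], [2,7], [3,5], [3,6], [3,7], [4,5], [4,6], [4,7], [5,6], [5,7], [6,7]
  2-simplices (12): [1,2,3], [1,2,7], [1,3,5], [1,5,6], [1,6,7], [2,3,6], [2,4,6], [2,4,7], [3,5,7], [3,6,7], [4,5,6], [4,5,7]

giving chain groups C_0 ≅ Z^7, C_1 ≅ Z^18, C_2 ≅ Z^12.

∂_1: C_1 → C_0 is given by ∂[p,q] = [q] − [p].
The resulting 7×18 matrix has rank 6, and its Smith normal form has invariant factors (1,1,1,1,1,1).

The boundary map ∂_2: C_2 → C_1 acts by ∂[p,q,r] = [q,r] − [p,r] + [p,q]. For instance
  ∂[3,5,7] = [5,7] − [3,7] + [3,5],
  ∂[4,5,7] = [5,7] − [4,7] + [4,5].
The 18×12 boundary matrix has rank 12 and Smith normal form diag(1,1,1,1,1,1,1,1,1,1,1,2).

Now H_k = ker ∂_k / im ∂_{k+1}, so:

  H_0: rank C_0 − rank ∂_1 = 7 − 6 = 1, and the invariant factors of ∂_1 are all 1, so H_0 ≅ Z.
  H_1: rank ker ∂_1 − rank ∂_2 = (18 − 6) − 12 = 0, and ∂_2 has invariant factor 2 > 1, so H_1 ≅ Z/2.
  H_2: rank ker ∂_2 − rank ∂_3 = (12 − 12) − 0 = 0, and there is no ∂_3, so H_2 ≅ 0.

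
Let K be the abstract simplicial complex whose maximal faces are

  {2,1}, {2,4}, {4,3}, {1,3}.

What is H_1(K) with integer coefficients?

H_1 = Z.

K has 4 vertices, 4 edges.
rank ∂_1 = 3, rank ∂_2 = 0 ⇒ b_1 = 4 − 3 − 0 = 1. So H_1 ≅ Z.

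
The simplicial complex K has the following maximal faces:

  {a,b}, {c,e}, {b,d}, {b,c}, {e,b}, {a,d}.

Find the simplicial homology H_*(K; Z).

H_0 ≅ Z,  H_1 ≅ Z^2.

Order the vertices as a < b < c < d < e. Listing each simplex with vertices in this order, K has dimension 1 with simplices:

  0-simplices (5): a, b, c, d, e
  1-simplices (6): ab, ad, bc, bd, be, ce

giving chain groups C_0 ≅ Z^5, C_1 ≅ Z^6.

∂_1: C_1 → C_0 maps an edge to its endpoints' difference, ∂[p,q] = q − p.
The 5×6 boundary matrix has rank 4 and Smith normal form diag(1,1,1,1).

Reading off H_k = ker ∂_k / im ∂_{k+1}:

  H_0: rank C_0 − rank ∂_1 = 5 − 4 = 1, and the invariant factors of ∂_1 are all 1, so H_0 ≅ Z.
  H_1: rank ker ∂_1 − rank ∂_2 = (6 − 4) − 0 = 2, and there is no ∂_2, so H_1 ≅ Z^2.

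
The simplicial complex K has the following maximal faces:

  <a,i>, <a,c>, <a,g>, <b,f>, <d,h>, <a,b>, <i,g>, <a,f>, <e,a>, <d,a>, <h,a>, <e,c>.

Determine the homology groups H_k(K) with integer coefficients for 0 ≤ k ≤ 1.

H_0 ≅ Z,  H_1 ≅ Z^4.

Fix the vertex order a < b < c < d < e < f < g < h < i and write every simplex with vertices in increasing order. Then dim K = 1 and the simplices of K are:

  0-simplices (9): a, b, c, d, e, f, g, h, i
  1-simplices (12): ab, ac, ad, ae, af, ag, ah, ai, bf, ce, dh, gi

so the chain groups are C_0 ≅ Z^9, C_1 ≅ Z^12.

∂_1: C_1 → C_0 is given by ∂[p,q] = [q] − [p]. For instance
  ∂ag = g − a.
The resulting 9×12 matrix has rank 8, and its Smith normal form has invariant factors (1,1,1,1,1,1,1,1).

Now H_k = ker ∂_k / im ∂_{k+1}, so:

  H_0: rank C_0 − rank ∂_1 = 9 − 8 = 1, and the invariant factors of ∂_1 are all 1, so H_0 = Z.
  H_1: rank ker ∂_1 − rank ∂_2 = (12 − 8) − 0 = 4, and there is no ∂_2, so H_1 = Z^4.

(K is a triangulation of a wedge of 4 circles.)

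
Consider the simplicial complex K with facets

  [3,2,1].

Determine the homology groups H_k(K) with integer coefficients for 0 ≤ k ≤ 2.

H_0 = Z,  H_1 = 0,  H_2 = 0.

Fix the vertex order 1 < 2 < 3 and write every simplex with vertices in increasing order. Then dim K = 2 and the simplices of K are:

  0-simplices (3): [1], [2], [3]
  1-simplices (3): [1,2], [1,3], [2,3]
  2-simplices (1): [1,2,3]

giving chain groups C_0 ≅ Z^3, C_1 ≅ Z^3, C_2 ≅ Z^1.

The boundary map ∂_1: C_1 → C_0 is given by ∂[p,q] = [q] − [p].
The resulting 3×3 matrix has rank 2, and its Smith normal form has invariant factors (1,1).

The boundary map ∂_2: C_2 → C_1 sends each 2-simplex [p,q,r] to [q,r] − [p,r] + [p,q]. For instance
  ∂[1,2,3] = [2,3] − [1,3] + [1,2].
The 3×1 boundary matrix has rank 1 and Smith normal form diag(1).

Now H_k = ker ∂_k / im ∂_{k+1}, so:

  H_0: rank C_0 − rank ∂_1 = 3 − 2 = 1, and the invariant factors of ∂_1 are all 1, so H_0 ≅ Z.
  H_1: rank ker ∂_1 − rank ∂_2 = (3 − 2) − 1 = 0, and the invariant factors of ∂_2 are all 1, so H_1 ≅ 0.
  H_2: rank ker ∂_2 − rank ∂_3 = (1 − 1) − 0 = 0, and there is no ∂_3, so H_2 ≅ 0.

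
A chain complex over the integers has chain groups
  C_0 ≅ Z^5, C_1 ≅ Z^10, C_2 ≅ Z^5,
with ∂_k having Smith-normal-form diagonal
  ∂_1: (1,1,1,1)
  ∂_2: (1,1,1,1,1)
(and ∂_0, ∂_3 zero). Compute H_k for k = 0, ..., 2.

H_0: b_0 = 5 − 0 − 4 = 1; torsion from ∂_1 factors > 1: none. So H_0 = Z.
H_1: b_1 = 10 − 4 − 5 = 1; torsion from ∂_2 factors > 1: none. So H_1 = Z.
H_2: b_2 = 5 − 5 − 0 = 0; torsion from ∂_3 factors > 1: none. So H_2 = 0.

H_0 = Z,  H_1 = Z,  H_2 = 0.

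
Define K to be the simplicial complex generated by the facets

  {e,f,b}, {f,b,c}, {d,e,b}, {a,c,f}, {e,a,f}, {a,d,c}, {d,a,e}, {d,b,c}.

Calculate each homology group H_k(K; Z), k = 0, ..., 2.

H_0 = Z,  H_1 = 0,  H_2 = Z.

K has 6 vertices, 12 edges, 8 triangles.
rank ∂_0 = 0, rank ∂_1 = 5 ⇒ b_0 = 6 − 0 − 5 = 1; all invariant factors of ∂_1 are 1 so no torsion. So H_0 = Z.
rank ∂_1 = 5, rank ∂_2 = 7 ⇒ b_1 = 12 − 5 − 7 = 0; all invariant factors of ∂_2 are 1 so no torsion. So H_1 = 0.
rank ∂_2 = 7, rank ∂_3 = 0 ⇒ b_2 = 8 − 7 − 0 = 1. So H_2 = Z.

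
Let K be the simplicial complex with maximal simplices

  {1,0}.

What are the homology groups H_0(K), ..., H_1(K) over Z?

H_0 ≅ Z,  H_1 = 0.

K has 2 vertices, 1 edge.
rank ∂_0 = 0, rank ∂_1 = 1 ⇒ b_0 = 2 − 0 − 1 = 1; all invariant factors of ∂_1 are 1 so no torsion. So H_0 ≅ Z.
rank ∂_1 = 1, rank ∂_2 = 0 ⇒ b_1 = 1 − 1 − 0 = 0. So H_1 ≅ 0.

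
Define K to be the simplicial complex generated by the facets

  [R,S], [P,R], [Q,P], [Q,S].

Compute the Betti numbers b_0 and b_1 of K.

b_0 = 1, b_1 = 1.

We work with the vertex ordering P < Q < R < S. The simplices of K, each written with vertices in increasing order, are:

  0-simplices (4): P, Q, R, S
  1-simplices (4): PQ, PR, QS, RS

Hence C_0 ≅ Z^4, C_1 ≅ Z^4.

The boundary map ∂_1: C_1 → C_0 maps an edge to its endpoints' difference, ∂[p,q] = q − p. For instance
  ∂PQ = Q − P.
As a 4×4 matrix over Z this has rank 3, with invariant factors (1,1,1).

Computing H_k = (kernel of ∂_k) / (image of ∂_{k+1}):

  H_0: rank C_0 − rank ∂_1 = 4 − 3 = 1, and the invariant factors of ∂_1 are all 1, so H_0 ≅ Z.
  H_1: rank ker ∂_1 − rank ∂_2 = (4 − 3) − 0 = 1, and there is no ∂_2, so H_1 ≅ Z.

As a check, the Euler characteristic is 4 − 4 = 0, which agrees with 1 − 1 = 0.

Hence the Betti numbers are b_0 = 1, b_1 = 1.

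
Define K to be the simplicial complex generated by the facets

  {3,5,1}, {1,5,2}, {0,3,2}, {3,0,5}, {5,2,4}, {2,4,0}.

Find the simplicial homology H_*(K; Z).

H_0 = Z,  H_1 = Z,  H_2 = 0.

We work with the vertex ordering 0 < 1 < 2 < 3 < 4 < 5. The simplices of K, each written with vertices in increasing order, are:

  0-simplices (6): [0], [1], [2], [3], [4], [5]
  1-simplices (12): [0,2], [0,3], [0,4], [0,5], [1,2], [1,3], [1,5], [2,3], [2,4], [2,5], [3,5], [4,5]
  2-simplices (6): [0,2,3], [0,2,4], [0,3,5], [1,2,5], [1,3,5], [2,4,5]

Hence C_0 ≅ Z^6, C_1 ≅ Z^12, C_2 ≅ Z^6.

∂_1: C_1 → C_0 maps an edge to its endpoints' difference, ∂[p,q] = q − p.
The 6×12 boundary matrix has rank 5 and Smith normal form diag(1,1,1,1,1).

The boundary map ∂_2: C_2 → C_1 maps a triangle to the signed sum of its edges. For instance
  ∂[2,4,5] = [4,5] − [2,5] + [2,4],
  ∂[1,3,5] = [3,5] − [1,5] + [1,3].
The 12×6 boundary matrix has rank 6 and Smith normal form diag(1,1,1,1,1,1).

Computing H_k = (kernel of ∂_k) / (image of ∂_{k+1}):

  H_0: rank C_0 − rank ∂_1 = 6 − 5 = 1, and the invariant factors of ∂_1 are all 1, so H_0 = Z.
  H_1: rank ker ∂_1 − rank ∂_2 = (12 − 5) − 6 = 1, and the invariant factors of ∂_2 are all 1, so H_1 = Z.
  H_2: rank ker ∂_2 − rank ∂_3 = (6 − 6) − 0 = 0, and there is no ∂_3, so H_2 = 0.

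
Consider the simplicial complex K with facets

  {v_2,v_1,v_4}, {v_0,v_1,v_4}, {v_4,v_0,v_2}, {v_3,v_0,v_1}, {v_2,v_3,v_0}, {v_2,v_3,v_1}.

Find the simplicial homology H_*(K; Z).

H_0 ≅ Z,  H_1 = 0,  H_2 ≅ Z.

Fix the vertex order v_0 < v_1 < v_2 < v_3 < v_4 and write every simplex with vertices in increasing order. Then dim K = 2 and the simplices of K are:

  0-simplices (5): [v_0], [v_1], [v_2], [v_3], [v_4]
  1-simplices (9): [v_0,v_1], [v_0,v_2], [v_0,v_3], [v_0,v_4], [v_1,v_2], [v_1,v_3], [v_1,v_4], [v_2,v_3], [v_2,v_4]
  2-simplices (6): [v_0,v_1,v_3], [v_0,v_1,v_4], [v_0,v_2,v_3], [v_0,v_2,v_4], [v_1,v_2,v_3], [v_1,v_2,v_4]

giving chain groups C_0 ≅ Z^5, C_1 ≅ Z^9, C_2 ≅ Z^6.

Boundary ∂_1: C_1 → C_0 sends each edge [p,q] (with p < q) to q − p. For instance
  ∂[v_0,v_3] = [v_3] − [v_0].
The resulting 5×9 matrix has rank 4, and its Smith normal form has invariant factors (1,1,1,1).

The boundary map ∂_2: C_2 → C_1 sends each 2-simplex [p,q,r] to [q,r] − [p,r] + [p,q]. For instance
  ∂[v_1,v_2,v_4] = [v_2,v_4] − [v_1,v_4] + [v_1,v_2],
  ∂[v_0,v_2,v_3] = [v_2,v_3] − [v_0,v_3] + [v_0,v_2].
The 9×6 boundary matrix has rank 5 and Smith normal form diag(1,1,1,1,1).

From H_k ≅ ker(∂_k) / im(∂_{k+1}) we obtain:

  H_0: rank C_0 − rank ∂_1 = 5 − 4 = 1, and the invariant factors of ∂_1 are all 1, so H_0 = Z.
  H_1: rank ker ∂_1 − rank ∂_2 = (9 − 4) − 5 = 0, and the invariant factors of ∂_2 are all 1, so H_1 = 0.
  H_2: rank ker ∂_2 − rank ∂_3 = (6 − 5) − 0 = 1, and there is no ∂_3, so H_2 = Z.

As a check, the Euler characteristic is 5 − 9 + 6 = 2, which agrees with 1 − 0 + 1 = 2.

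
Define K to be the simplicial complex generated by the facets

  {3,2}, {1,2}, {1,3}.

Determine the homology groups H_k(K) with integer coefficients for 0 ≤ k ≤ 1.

H_0 ≅ Z,  H_1 ≅ Z.

Order the vertices as 1 < 2 < 3. Listing each simplex with vertices in this order, K has dimension 1 with simplices:

  0-simplices (3): [1], [2], [3]
  1-simplices (3): [1,2], [1,3], [2,3]

Hence C_0 ≅ Z^3, C_1 ≅ Z^3.

The boundary map ∂_1: C_1 → C_0 sends each edge [p,q] (with p < q) to q − p. For instance
  ∂[1,2] = [2] − [1].
As a 3×3 matrix over Z this has rank 2, with invariant factors (1,1).

From H_k ≅ ker(∂_k) / im(∂_{k+1}) we obtain:

  H_0: rank C_0 − rank ∂_1 = 3 − 2 = 1, and the invariant factors of ∂_1 are all 1, so H_0 = Z.
  H_1: rank ker ∂_1 − rank ∂_2 = (3 − 2) − 0 = 1, and there is no ∂_2, so H_1 = Z.

(K is a triangulation of the circle S^1.)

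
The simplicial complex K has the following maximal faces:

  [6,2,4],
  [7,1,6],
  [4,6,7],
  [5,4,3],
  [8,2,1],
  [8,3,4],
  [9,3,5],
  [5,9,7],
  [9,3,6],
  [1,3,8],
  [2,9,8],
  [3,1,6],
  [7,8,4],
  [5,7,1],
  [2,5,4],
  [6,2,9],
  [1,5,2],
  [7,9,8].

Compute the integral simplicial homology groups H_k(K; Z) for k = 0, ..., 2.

H_0 ≅ Z,  H_1 ≅ Z^2,  H_2 ≅ Z.

Order the vertices as 1 < 2 < 3 < 4 < 5 < 6 < 7 < 8 < 9. Listing each simplex with vertices in this order, K has dimension 2 with simplices:

  0-simplices (9): [1], [2], [3], [4], [5], [6], [7], [8], [9]
  1-simplices (27): (27 of them)
  2-simplices (18): [1,2,5], [1,2,8], [1,3,6], [1,3,8], [1,5,7], [1,6,7], [2,4,5], [2,4,6], [2,6,9], [2,8,9], [3,4,5], [3,4,8], [3,5,9], [3,6,9], [4,6,7], [4,7,8], [5,7,9], [7,8,9]

giving chain groups C_0 ≅ Z^9, C_1 ≅ Z^27, C_2 ≅ Z^18.

Boundary ∂_1: C_1 → C_0 is given by ∂[p,q] = [q] − [p]. For instance
  ∂[2,4] = [4] − [2].
The 9×27 boundary matrix has rank 8 and Smith normal form diag(1,1,1,1,1,1,1,1).

The boundary map ∂_2: C_2 → C_1 sends each 2-simplex [p,q,r] to [q,r] − [p,r] + [p,q]. For instance
  ∂[2,6,9] = [6,9] − [2,9] + [2,6],
  ∂[4,6,7] = [6,7] − [4,7] + [4,6].
The 27×18 boundary matrix has rank 17 and Smith normal form diag(1,1,1,1,1,1,1,1,1,1,1,1,1,1,1,1,1).

Now H_k = ker ∂_k / im ∂_{k+1}, so:

  H_0: rank C_0 − rank ∂_1 = 9 − 8 = 1, and the invariant factors of ∂_1 are all 1, so H_0 = Z.
  H_1: rank ker ∂_1 − rank ∂_2 = (27 − 8) − 17 = 2, and the invariant factors of ∂_2 are all 1, so H_1 = Z^2.
  H_2: rank ker ∂_2 − rank ∂_3 = (18 − 17) − 0 = 1, and there is no ∂_3, so H_2 = Z.

(K is a triangulation of the torus T^2.)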